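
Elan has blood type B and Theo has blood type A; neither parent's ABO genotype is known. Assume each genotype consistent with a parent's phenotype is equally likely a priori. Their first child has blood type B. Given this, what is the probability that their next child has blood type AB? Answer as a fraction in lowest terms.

Possible genotypes: Elan ∈ {BB, BO}; Theo ∈ {AA, AO}.
Weight each parental genotype pair by prior × P(type-B child):
  BB × AO: posterior weight 2/3; P(next child type AB) = 1/2.
  BO × AO: posterior weight 1/3; P(next child type AB) = 1/4.
Weighted sum = 5/12.

5/12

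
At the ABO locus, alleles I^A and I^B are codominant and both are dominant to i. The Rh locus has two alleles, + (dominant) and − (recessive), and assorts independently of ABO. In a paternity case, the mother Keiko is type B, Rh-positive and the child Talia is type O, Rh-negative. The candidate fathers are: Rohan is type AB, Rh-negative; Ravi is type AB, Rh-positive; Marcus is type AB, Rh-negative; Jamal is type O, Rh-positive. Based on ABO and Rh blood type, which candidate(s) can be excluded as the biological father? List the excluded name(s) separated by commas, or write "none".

Rohan, Ravi, Marcus

A candidate is excluded only if no genotype consistent with his phenotype could produce a type O, Rh-negative child with a type B, Rh-positive mother.
Rohan (type AB, Rh-): no genotype consistent with that phenotype can produce a type-O Rh- child with a type-B mother.
Ravi (type AB, Rh+): no genotype consistent with that phenotype can produce a type-O Rh- child with a type-B mother.
Marcus (type AB, Rh-): no genotype consistent with that phenotype can produce a type-O Rh- child with a type-B mother.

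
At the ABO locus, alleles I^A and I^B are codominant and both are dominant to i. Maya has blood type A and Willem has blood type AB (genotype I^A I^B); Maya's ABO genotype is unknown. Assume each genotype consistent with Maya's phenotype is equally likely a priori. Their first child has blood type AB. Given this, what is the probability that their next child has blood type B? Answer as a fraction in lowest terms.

1/12

Possible genotypes: Maya ∈ {I^A I^A, I^A i}; Willem ∈ {I^A I^B}.
Weight each parental genotype pair by prior × P(type-AB child):
  I^A I^A × I^A I^B: posterior weight 2/3; P(next child type B) = 0.
  I^A i × I^A I^B: posterior weight 1/3; P(next child type B) = 1/4.
Weighted sum = 1/12.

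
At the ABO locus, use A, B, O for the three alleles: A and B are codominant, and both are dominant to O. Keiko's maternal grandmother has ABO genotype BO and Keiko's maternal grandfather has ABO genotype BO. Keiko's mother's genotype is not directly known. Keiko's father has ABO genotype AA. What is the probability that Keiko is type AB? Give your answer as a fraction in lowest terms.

Keiko's mother's ABO genotype from BO × BO: 1/4 BB, 1/2 BO, 1/4 OO.
Crossing each possibility with the father AA and summing P(type AB): 1/4·1 + 1/2·1/2 + 1/4·0 = 1/2.

1/2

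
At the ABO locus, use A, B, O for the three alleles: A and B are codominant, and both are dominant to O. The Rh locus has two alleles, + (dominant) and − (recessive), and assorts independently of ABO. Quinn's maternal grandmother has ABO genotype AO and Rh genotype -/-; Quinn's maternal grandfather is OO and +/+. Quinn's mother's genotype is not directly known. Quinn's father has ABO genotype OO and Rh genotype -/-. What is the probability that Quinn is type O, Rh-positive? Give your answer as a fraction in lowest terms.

3/8

Quinn's mother's ABO genotype from AO × OO: 1/2 AO, 1/2 OO.
Crossing each possibility with the father OO and summing P(type O): 1/2·1/2 + 1/2·1 = 3/4.
Similarly for Rh via the mother's Rh distribution: P(Rh+) = 1/2.
Independent loci: 3/4 × 1/2 = 3/8.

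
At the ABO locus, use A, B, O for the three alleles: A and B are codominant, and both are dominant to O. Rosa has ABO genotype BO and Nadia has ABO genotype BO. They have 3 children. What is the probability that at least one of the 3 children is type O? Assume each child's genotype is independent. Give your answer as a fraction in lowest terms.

ABO cross BO × BO → 1/4 O, 3/4 B.
So P(type O) = 1/4 per child.
P(none) = (3/4)^3 = 27/64; P(at least one) = 1 − 27/64 = 37/64.

37/64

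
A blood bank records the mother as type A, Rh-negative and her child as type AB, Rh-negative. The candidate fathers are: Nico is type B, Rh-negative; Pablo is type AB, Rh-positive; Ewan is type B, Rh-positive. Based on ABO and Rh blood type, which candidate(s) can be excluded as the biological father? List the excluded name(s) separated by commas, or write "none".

none

A candidate is excluded only if no genotype consistent with his phenotype could produce a type AB, Rh-negative child with a type A, Rh-negative mother.
Every candidate has at least one consistent genotype combination, so none can be excluded.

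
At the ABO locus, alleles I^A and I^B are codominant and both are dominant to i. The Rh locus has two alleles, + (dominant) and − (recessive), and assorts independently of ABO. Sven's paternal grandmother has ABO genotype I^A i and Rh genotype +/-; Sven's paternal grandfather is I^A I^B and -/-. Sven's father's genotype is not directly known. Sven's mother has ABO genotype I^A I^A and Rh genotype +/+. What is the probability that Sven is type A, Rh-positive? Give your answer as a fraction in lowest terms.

3/4

Sven's father's ABO genotype from I^A i × I^A I^B: 1/4 I^A I^A, 1/4 I^A I^B, 1/4 I^A i, 1/4 I^B i.
Crossing each possibility with the mother I^A I^A and summing P(type A): 1/4·1 + 1/4·1/2 + 1/4·1 + 1/4·1/2 = 3/4.
Similarly for Rh via the father's Rh distribution: P(Rh+) = 1.
Independent loci: 3/4 × 1 = 3/4.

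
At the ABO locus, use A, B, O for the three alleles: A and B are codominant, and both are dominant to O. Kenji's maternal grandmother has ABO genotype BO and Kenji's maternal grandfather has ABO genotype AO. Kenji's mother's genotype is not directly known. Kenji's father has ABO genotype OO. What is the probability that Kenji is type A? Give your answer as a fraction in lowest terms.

Kenji's mother's ABO genotype from BO × AO: 1/4 AB, 1/4 AO, 1/4 BO, 1/4 OO.
Crossing each possibility with the father OO and summing P(type A): 1/4·1/2 + 1/4·1/2 + 1/4·0 + 1/4·0 = 1/4.

1/4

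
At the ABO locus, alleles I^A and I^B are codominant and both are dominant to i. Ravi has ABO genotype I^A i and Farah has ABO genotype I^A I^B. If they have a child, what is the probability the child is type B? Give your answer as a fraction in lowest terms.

ABO cross I^A i × I^A I^B → offspring phenotypes: 1/2 A, 1/4 B, 1/4 AB.
So P(type B) = 1/4.

1/4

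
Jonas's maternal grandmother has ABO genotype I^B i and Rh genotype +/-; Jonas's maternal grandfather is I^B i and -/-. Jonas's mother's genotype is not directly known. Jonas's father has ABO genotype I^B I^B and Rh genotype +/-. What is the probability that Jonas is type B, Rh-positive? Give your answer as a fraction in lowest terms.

5/8

Jonas's mother's ABO genotype from I^B i × I^B i: 1/4 I^B I^B, 1/2 I^B i, 1/4 i i.
Crossing each possibility with the father I^B I^B and summing P(type B): 1/4·1 + 1/2·1 + 1/4·1 = 1.
Similarly for Rh via the mother's Rh distribution: P(Rh+) = 5/8.
Independent loci: 1 × 5/8 = 5/8.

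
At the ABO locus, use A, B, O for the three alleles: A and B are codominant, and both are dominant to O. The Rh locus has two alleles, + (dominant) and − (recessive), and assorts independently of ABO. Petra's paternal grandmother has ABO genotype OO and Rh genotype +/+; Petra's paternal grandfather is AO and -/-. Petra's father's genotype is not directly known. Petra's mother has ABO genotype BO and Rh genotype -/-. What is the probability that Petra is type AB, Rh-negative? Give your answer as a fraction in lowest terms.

Petra's father's ABO genotype from OO × AO: 1/2 AO, 1/2 OO.
Crossing each possibility with the mother BO and summing P(type AB): 1/2·1/4 + 1/2·0 = 1/8.
Similarly for Rh via the father's Rh distribution: P(Rh-) = 1/2.
Independent loci: 1/8 × 1/2 = 1/16.

1/16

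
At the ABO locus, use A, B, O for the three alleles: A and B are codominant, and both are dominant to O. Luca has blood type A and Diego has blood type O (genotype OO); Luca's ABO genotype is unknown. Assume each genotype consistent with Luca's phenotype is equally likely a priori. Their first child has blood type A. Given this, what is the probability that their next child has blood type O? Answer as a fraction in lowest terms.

1/6

Possible genotypes: Luca ∈ {AA, AO}; Diego ∈ {OO}.
Weight each parental genotype pair by prior × P(type-A child):
  AA × OO: posterior weight 2/3; P(next child type O) = 0.
  AO × OO: posterior weight 1/3; P(next child type O) = 1/2.
Weighted sum = 1/6.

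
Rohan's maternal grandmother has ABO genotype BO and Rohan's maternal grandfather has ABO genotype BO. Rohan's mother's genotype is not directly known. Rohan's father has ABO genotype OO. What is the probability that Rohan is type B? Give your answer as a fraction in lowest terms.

1/2

Rohan's mother's ABO genotype from BO × BO: 1/4 BB, 1/2 BO, 1/4 OO.
Crossing each possibility with the father OO and summing P(type B): 1/4·1 + 1/2·1/2 + 1/4·0 = 1/2.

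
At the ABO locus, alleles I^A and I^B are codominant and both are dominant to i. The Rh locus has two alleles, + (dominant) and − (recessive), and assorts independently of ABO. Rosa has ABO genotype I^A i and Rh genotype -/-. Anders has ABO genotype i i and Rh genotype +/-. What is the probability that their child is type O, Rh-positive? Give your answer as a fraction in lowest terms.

1/4

ABO cross I^A i × i i → offspring phenotypes: 1/2 O, 1/2 A.
Rh cross -/- × +/- → 1/2 Rh+, 1/2 Rh-.
Independent loci: P(type O, Rh-positive) = 1/2 × 1/2 = 1/4.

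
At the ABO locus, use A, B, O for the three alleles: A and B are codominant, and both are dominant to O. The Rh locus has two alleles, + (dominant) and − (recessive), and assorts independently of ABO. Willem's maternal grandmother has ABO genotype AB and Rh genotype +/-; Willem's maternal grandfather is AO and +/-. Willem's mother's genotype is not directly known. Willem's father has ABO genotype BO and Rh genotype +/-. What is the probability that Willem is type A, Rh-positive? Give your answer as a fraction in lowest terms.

3/16

Willem's mother's ABO genotype from AB × AO: 1/4 AA, 1/4 AB, 1/4 AO, 1/4 BO.
Crossing each possibility with the father BO and summing P(type A): 1/4·1/2 + 1/4·1/4 + 1/4·1/4 + 1/4·0 = 1/4.
Similarly for Rh via the mother's Rh distribution: P(Rh+) = 3/4.
Independent loci: 1/4 × 3/4 = 3/16.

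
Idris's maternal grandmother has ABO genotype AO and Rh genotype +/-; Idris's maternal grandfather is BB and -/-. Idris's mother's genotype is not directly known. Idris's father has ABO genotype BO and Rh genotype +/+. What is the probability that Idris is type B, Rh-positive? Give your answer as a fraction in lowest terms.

Idris's mother's ABO genotype from AO × BB: 1/2 AB, 1/2 BO.
Crossing each possibility with the father BO and summing P(type B): 1/2·1/2 + 1/2·3/4 = 5/8.
Similarly for Rh via the mother's Rh distribution: P(Rh+) = 1.
Independent loci: 5/8 × 1 = 5/8.

5/8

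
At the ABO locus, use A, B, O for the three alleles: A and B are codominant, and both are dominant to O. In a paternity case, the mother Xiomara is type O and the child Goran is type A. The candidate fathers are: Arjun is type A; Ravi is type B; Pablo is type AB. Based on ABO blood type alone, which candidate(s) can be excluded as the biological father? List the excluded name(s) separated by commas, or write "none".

Ravi

A candidate is excluded only if no genotype consistent with his phenotype could produce a type A child with a type O mother.
Ravi (type B): no genotype consistent with that phenotype can produce a type-A child with a type-O mother.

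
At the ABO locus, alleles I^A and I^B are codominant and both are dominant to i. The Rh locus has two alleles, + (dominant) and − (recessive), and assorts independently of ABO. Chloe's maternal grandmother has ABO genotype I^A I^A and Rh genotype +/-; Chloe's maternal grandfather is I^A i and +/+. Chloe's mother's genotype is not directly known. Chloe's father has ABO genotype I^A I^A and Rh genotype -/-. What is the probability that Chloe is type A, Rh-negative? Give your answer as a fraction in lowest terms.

1/4

Chloe's mother's ABO genotype from I^A I^A × I^A i: 1/2 I^A I^A, 1/2 I^A i.
Crossing each possibility with the father I^A I^A and summing P(type A): 1/2·1 + 1/2·1 = 1.
Similarly for Rh via the mother's Rh distribution: P(Rh-) = 1/4.
Independent loci: 1 × 1/4 = 1/4.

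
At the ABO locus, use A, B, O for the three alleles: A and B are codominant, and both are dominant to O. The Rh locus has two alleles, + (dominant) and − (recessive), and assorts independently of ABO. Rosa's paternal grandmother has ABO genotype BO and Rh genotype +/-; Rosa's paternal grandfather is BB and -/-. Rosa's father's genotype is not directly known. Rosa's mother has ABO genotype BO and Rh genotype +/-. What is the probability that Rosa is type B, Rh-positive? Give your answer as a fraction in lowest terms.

Rosa's father's ABO genotype from BO × BB: 1/2 BB, 1/2 BO.
Crossing each possibility with the mother BO and summing P(type B): 1/2·1 + 1/2·3/4 = 7/8.
Similarly for Rh via the father's Rh distribution: P(Rh+) = 5/8.
Independent loci: 7/8 × 5/8 = 35/64.

35/64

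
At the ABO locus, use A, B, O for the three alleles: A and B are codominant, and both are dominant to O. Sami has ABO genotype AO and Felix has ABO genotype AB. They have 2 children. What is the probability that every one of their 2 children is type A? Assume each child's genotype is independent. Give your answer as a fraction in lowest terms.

1/4

ABO cross AO × AB → 1/2 A, 1/4 B, 1/4 AB.
So P(type A) = 1/2 per child.
All 2 independent: (1/2)^2 = 1/4.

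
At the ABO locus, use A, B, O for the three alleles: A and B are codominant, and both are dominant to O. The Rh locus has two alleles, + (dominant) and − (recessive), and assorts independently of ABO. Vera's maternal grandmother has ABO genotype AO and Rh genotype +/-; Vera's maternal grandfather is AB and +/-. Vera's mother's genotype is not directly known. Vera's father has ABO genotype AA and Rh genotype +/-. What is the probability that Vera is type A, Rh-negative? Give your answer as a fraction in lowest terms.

Vera's mother's ABO genotype from AO × AB: 1/4 AA, 1/4 AB, 1/4 AO, 1/4 BO.
Crossing each possibility with the father AA and summing P(type A): 1/4·1 + 1/4·1/2 + 1/4·1 + 1/4·1/2 = 3/4.
Similarly for Rh via the mother's Rh distribution: P(Rh-) = 1/4.
Independent loci: 3/4 × 1/4 = 3/16.

3/16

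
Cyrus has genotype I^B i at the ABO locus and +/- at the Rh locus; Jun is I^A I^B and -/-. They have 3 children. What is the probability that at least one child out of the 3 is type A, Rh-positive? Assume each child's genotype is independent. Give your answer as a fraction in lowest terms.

ABO cross I^B i × I^A I^B → 1/4 A, 1/2 B, 1/4 AB.
Rh cross +/- × -/- → 1/2 Rh+, 1/2 Rh-; so P(type A, Rh-positive) = 1/4 × 1/2 = 1/8 per child.
P(none) = (7/8)^3 = 343/512; P(at least one) = 1 − 343/512 = 169/512.

169/512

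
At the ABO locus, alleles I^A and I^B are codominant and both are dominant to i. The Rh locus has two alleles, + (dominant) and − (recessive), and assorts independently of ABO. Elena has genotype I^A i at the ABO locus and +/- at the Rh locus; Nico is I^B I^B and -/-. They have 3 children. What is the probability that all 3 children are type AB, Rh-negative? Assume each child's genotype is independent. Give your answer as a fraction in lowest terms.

1/64

ABO cross I^A i × I^B I^B → 1/2 B, 1/2 AB.
Rh cross +/- × -/- → 1/2 Rh+, 1/2 Rh-; so P(type AB, Rh-negative) = 1/2 × 1/2 = 1/4 per child.
All 3 independent: (1/4)^3 = 1/64.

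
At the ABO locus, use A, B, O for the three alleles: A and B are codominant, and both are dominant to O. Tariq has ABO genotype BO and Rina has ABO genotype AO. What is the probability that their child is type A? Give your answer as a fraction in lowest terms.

ABO cross BO × AO → offspring phenotypes: 1/4 O, 1/4 A, 1/4 B, 1/4 AB.
So P(type A) = 1/4.

1/4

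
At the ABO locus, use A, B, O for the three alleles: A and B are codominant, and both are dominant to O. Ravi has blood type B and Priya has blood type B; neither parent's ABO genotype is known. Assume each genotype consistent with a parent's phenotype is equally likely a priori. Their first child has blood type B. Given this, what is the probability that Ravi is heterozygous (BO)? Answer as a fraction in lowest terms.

Possible genotypes: Ravi ∈ {BB, BO}; Priya ∈ {BB, BO}.
Weight each parental genotype pair by prior × P(type-B child):
  BB × BB: posterior weight 4/15.
  BB × BO: posterior weight 4/15.
  BO × BB: posterior weight 4/15.
  BO × BO: posterior weight 1/5.
Sum the posterior weight over pairs where Ravi is BO: 7/15.

7/15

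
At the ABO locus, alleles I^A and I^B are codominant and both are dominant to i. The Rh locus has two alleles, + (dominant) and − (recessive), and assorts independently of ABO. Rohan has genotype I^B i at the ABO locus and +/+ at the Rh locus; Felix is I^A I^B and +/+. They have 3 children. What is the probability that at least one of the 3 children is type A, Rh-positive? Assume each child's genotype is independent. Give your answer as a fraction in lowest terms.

ABO cross I^B i × I^A I^B → 1/4 A, 1/2 B, 1/4 AB.
Rh cross +/+ × +/+ → 1 Rh+; so P(type A, Rh-positive) = 1/4 × 1 = 1/4 per child.
P(none) = (3/4)^3 = 27/64; P(at least one) = 1 − 27/64 = 37/64.

37/64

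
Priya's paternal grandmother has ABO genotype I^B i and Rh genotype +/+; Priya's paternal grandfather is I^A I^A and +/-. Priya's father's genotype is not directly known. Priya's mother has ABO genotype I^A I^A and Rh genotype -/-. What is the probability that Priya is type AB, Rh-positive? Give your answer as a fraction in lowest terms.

3/16

Priya's father's ABO genotype from I^B i × I^A I^A: 1/2 I^A I^B, 1/2 I^A i.
Crossing each possibility with the mother I^A I^A and summing P(type AB): 1/2·1/2 + 1/2·0 = 1/4.
Similarly for Rh via the father's Rh distribution: P(Rh+) = 3/4.
Independent loci: 1/4 × 3/4 = 3/16.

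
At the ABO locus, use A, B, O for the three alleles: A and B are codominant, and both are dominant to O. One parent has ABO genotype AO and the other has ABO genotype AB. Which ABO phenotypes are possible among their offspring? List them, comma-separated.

Gametes from AO × AB give offspring ABO genotypes AA, AB, AO, BO, i.e. phenotypes A, B, AB.

A, B, AB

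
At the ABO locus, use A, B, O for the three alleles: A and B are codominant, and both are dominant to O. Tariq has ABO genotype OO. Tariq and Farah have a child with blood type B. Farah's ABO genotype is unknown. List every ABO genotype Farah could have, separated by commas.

AB, BB, BO

For each candidate genotype of Farah, check whether crossing it with OO can produce every observed child phenotype.
  AA → possible child types {A} ✗
  AB → possible child types {A, B} ✓
  AO → possible child types {O, A} ✗
  BB → possible child types {B} ✓
  BO → possible child types {O, B} ✓
  OO → possible child types {O} ✗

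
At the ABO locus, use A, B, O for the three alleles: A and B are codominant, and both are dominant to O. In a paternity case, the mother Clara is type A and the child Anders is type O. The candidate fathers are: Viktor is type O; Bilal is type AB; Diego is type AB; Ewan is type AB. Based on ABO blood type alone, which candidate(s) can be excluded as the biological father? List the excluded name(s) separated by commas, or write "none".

A candidate is excluded only if no genotype consistent with his phenotype could produce a type O child with a type A mother.
Bilal (type AB): no genotype consistent with that phenotype can produce a type-O child with a type-A mother.
Diego (type AB): no genotype consistent with that phenotype can produce a type-O child with a type-A mother.
Ewan (type AB): no genotype consistent with that phenotype can produce a type-O child with a type-A mother.

Bilal, Diego, Ewan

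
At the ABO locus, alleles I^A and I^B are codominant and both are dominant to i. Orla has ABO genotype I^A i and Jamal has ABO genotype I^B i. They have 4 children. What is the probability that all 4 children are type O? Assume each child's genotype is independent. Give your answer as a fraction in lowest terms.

ABO cross I^A i × I^B i → 1/4 O, 1/4 A, 1/4 B, 1/4 AB.
So P(type O) = 1/4 per child.
All 4 independent: (1/4)^4 = 1/256.

1/256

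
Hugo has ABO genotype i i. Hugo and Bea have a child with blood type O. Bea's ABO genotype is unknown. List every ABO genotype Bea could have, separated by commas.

For each candidate genotype of Bea, check whether crossing it with i i can produce every observed child phenotype.
  I^A I^A → possible child types {A} ✗
  I^A I^B → possible child types {A, B} ✗
  I^A i → possible child types {O, A} ✓
  I^B I^B → possible child types {B} ✗
  I^B i → possible child types {O, B} ✓
  i i → possible child types {O} ✓

I^A i, I^B i, i i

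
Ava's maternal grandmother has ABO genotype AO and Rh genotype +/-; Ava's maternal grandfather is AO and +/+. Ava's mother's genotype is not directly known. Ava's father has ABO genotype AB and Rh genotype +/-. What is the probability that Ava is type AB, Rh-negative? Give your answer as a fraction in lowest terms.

1/32

Ava's mother's ABO genotype from AO × AO: 1/4 AA, 1/2 AO, 1/4 OO.
Crossing each possibility with the father AB and summing P(type AB): 1/4·1/2 + 1/2·1/4 + 1/4·0 = 1/4.
Similarly for Rh via the mother's Rh distribution: P(Rh-) = 1/8.
Independent loci: 1/4 × 1/8 = 1/32.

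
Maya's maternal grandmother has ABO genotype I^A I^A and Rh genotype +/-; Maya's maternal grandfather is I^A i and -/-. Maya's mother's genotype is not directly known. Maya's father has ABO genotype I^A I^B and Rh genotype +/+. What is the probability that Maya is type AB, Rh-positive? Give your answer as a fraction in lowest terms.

3/8

Maya's mother's ABO genotype from I^A I^A × I^A i: 1/2 I^A I^A, 1/2 I^A i.
Crossing each possibility with the father I^A I^B and summing P(type AB): 1/2·1/2 + 1/2·1/4 = 3/8.
Similarly for Rh via the mother's Rh distribution: P(Rh+) = 1.
Independent loci: 3/8 × 1 = 3/8.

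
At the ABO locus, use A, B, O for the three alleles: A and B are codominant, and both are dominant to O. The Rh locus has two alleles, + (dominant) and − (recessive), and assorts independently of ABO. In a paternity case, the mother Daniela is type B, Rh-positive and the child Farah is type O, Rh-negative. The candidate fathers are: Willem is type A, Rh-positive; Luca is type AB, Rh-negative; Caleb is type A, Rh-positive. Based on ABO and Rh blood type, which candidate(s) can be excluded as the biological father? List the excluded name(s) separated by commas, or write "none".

Luca

A candidate is excluded only if no genotype consistent with his phenotype could produce a type O, Rh-negative child with a type B, Rh-positive mother.
Luca (type AB, Rh-): no genotype consistent with that phenotype can produce a type-O Rh- child with a type-B mother.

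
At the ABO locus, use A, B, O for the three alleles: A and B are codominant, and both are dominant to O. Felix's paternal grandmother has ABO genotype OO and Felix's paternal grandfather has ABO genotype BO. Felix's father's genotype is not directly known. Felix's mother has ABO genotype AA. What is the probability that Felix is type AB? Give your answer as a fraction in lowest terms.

Felix's father's ABO genotype from OO × BO: 1/2 BO, 1/2 OO.
Crossing each possibility with the mother AA and summing P(type AB): 1/2·1/2 + 1/2·0 = 1/4.

1/4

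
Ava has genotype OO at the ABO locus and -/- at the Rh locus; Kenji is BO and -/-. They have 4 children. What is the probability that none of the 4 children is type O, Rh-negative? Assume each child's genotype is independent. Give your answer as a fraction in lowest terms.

ABO cross OO × BO → 1/2 O, 1/2 B.
Rh cross -/- × -/- → 1 Rh-; so P(type O, Rh-negative) = 1/2 × 1 = 1/2 per child.
P(not type O, Rh-negative) = 1/2 for one child; (1/2)^4 = 1/16.

1/16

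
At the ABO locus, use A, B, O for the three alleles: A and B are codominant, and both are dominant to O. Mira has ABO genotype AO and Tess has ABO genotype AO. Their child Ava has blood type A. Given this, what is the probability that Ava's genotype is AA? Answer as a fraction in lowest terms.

Cross AO × AO → 1/4 AA, 1/2 AO, 1/4 OO.
Type-A genotypes among offspring: AA (1/4), AO (1/2); total 3/4.
P(AA | type A) = (1/4) / (3/4) = 1/3.

1/3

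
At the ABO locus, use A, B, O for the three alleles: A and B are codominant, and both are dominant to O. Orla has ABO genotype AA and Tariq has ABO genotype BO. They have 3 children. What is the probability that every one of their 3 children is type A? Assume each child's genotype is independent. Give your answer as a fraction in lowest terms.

1/8

ABO cross AA × BO → 1/2 A, 1/2 AB.
So P(type A) = 1/2 per child.
All 3 independent: (1/2)^3 = 1/8.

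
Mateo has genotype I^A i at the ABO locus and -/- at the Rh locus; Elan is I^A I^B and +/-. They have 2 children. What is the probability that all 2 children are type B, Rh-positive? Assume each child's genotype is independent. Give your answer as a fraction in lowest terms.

1/64

ABO cross I^A i × I^A I^B → 1/2 A, 1/4 B, 1/4 AB.
Rh cross -/- × +/- → 1/2 Rh+, 1/2 Rh-; so P(type B, Rh-positive) = 1/4 × 1/2 = 1/8 per child.
All 2 independent: (1/8)^2 = 1/64.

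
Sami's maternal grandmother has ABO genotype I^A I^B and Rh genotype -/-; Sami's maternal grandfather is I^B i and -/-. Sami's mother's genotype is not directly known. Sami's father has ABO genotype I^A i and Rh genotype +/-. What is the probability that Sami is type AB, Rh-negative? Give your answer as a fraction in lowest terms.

Sami's mother's ABO genotype from I^A I^B × I^B i: 1/4 I^A I^B, 1/4 I^A i, 1/4 I^B I^B, 1/4 I^B i.
Crossing each possibility with the father I^A i and summing P(type AB): 1/4·1/4 + 1/4·0 + 1/4·1/2 + 1/4·1/4 = 1/4.
Similarly for Rh via the mother's Rh distribution: P(Rh-) = 1/2.
Independent loci: 1/4 × 1/2 = 1/8.

1/8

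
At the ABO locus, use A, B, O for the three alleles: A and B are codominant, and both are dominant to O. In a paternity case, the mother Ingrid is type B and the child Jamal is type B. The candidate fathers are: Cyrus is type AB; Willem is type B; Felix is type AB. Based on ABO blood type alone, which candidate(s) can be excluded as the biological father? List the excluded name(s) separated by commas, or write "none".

A candidate is excluded only if no genotype consistent with his phenotype could produce a type B child with a type B mother.
Every candidate has at least one consistent genotype combination, so none can be excluded.

none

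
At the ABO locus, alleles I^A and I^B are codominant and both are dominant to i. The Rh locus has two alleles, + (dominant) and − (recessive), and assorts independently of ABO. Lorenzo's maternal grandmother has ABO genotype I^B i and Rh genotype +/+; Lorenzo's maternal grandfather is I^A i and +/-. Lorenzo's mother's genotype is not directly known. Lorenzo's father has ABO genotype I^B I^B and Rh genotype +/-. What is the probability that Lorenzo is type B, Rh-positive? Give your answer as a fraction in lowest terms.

21/32

Lorenzo's mother's ABO genotype from I^B i × I^A i: 1/4 I^A I^B, 1/4 I^A i, 1/4 I^B i, 1/4 i i.
Crossing each possibility with the father I^B I^B and summing P(type B): 1/4·1/2 + 1/4·1/2 + 1/4·1 + 1/4·1 = 3/4.
Similarly for Rh via the mother's Rh distribution: P(Rh+) = 7/8.
Independent loci: 3/4 × 7/8 = 21/32.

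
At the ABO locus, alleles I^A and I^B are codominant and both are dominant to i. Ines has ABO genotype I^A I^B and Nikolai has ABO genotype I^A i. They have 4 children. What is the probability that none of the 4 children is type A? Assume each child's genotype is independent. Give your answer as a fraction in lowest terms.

ABO cross I^A I^B × I^A i → 1/2 A, 1/4 B, 1/4 AB.
So P(type A) = 1/2 per child.
P(not type A) = 1/2 for one child; (1/2)^4 = 1/16.

1/16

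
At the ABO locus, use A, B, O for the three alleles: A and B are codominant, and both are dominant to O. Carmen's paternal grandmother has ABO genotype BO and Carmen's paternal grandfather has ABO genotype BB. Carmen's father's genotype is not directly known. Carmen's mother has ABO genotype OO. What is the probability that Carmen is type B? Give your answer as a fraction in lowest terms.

Carmen's father's ABO genotype from BO × BB: 1/2 BB, 1/2 BO.
Crossing each possibility with the mother OO and summing P(type B): 1/2·1 + 1/2·1/2 = 3/4.

3/4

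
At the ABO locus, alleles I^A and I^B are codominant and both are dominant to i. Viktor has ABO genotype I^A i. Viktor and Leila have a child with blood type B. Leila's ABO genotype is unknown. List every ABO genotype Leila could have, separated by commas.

I^A I^B, I^B I^B, I^B i

For each candidate genotype of Leila, check whether crossing it with I^A i can produce every observed child phenotype.
  I^A I^A → possible child types {A} ✗
  I^A I^B → possible child types {A, B, AB} ✓
  I^A i → possible child types {O, A} ✗
  I^B I^B → possible child types {B, AB} ✓
  I^B i → possible child types {O, A, B, AB} ✓
  i i → possible child types {O, A} ✗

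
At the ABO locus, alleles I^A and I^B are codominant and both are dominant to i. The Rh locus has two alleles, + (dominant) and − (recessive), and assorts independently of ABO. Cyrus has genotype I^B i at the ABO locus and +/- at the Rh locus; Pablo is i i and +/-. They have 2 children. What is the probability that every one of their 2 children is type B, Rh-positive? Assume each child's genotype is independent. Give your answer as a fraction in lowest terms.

ABO cross I^B i × i i → 1/2 O, 1/2 B.
Rh cross +/- × +/- → 3/4 Rh+, 1/4 Rh-; so P(type B, Rh-positive) = 1/2 × 3/4 = 3/8 per child.
All 2 independent: (3/8)^2 = 9/64.

9/64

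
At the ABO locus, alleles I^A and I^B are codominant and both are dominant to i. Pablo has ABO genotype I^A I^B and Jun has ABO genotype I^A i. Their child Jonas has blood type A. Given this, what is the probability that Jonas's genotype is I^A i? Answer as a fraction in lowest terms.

1/2

Cross I^A I^B × I^A i → 1/4 I^A I^A, 1/4 I^A I^B, 1/4 I^A i, 1/4 I^B i.
Type-A genotypes among offspring: I^A I^A (1/4), I^A i (1/4); total 1/2.
P(I^A i | type A) = (1/4) / (1/2) = 1/2.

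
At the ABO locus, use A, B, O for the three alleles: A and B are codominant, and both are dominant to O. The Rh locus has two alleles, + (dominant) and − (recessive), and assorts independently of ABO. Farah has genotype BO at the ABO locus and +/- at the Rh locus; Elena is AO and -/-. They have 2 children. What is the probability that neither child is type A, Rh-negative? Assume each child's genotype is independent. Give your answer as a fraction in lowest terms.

ABO cross BO × AO → 1/4 O, 1/4 A, 1/4 B, 1/4 AB.
Rh cross +/- × -/- → 1/2 Rh+, 1/2 Rh-; so P(type A, Rh-negative) = 1/4 × 1/2 = 1/8 per child.
P(not type A, Rh-negative) = 7/8 for one child; (7/8)^2 = 49/64.

49/64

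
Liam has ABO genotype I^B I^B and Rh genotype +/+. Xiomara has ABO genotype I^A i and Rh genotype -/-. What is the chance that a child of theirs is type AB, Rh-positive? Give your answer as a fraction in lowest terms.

ABO cross I^B I^B × I^A i → offspring phenotypes: 1/2 B, 1/2 AB.
Rh cross +/+ × -/- → 1 Rh+.
Independent loci: P(type AB, Rh-positive) = 1/2 × 1 = 1/2.

1/2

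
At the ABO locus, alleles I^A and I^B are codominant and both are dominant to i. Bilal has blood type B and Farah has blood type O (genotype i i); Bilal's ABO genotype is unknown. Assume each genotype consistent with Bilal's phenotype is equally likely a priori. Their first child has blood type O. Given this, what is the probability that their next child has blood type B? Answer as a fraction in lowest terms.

1/2

Possible genotypes: Bilal ∈ {I^B I^B, I^B i}; Farah ∈ {i i}.
Weight each parental genotype pair by prior × P(type-O child):
  I^B i × i i: posterior weight 1; P(next child type B) = 1/2.
Weighted sum = 1/2.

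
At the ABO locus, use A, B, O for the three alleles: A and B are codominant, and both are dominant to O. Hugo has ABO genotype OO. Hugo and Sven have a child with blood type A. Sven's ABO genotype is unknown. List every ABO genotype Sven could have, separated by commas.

AA, AB, AO

For each candidate genotype of Sven, check whether crossing it with OO can produce every observed child phenotype.
  AA → possible child types {A} ✓
  AB → possible child types {A, B} ✓
  AO → possible child types {O, A} ✓
  BB → possible child types {B} ✗
  BO → possible child types {O, B} ✗
  OO → possible child types {O} ✗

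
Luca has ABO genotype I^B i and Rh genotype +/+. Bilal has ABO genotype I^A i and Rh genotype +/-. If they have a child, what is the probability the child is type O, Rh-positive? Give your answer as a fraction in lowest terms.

ABO cross I^B i × I^A i → offspring phenotypes: 1/4 O, 1/4 A, 1/4 B, 1/4 AB.
Rh cross +/+ × +/- → 1 Rh+.
Independent loci: P(type O, Rh-positive) = 1/4 × 1 = 1/4.

1/4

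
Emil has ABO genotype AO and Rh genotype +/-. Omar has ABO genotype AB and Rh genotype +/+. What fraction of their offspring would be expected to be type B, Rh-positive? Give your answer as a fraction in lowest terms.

1/4

ABO cross AO × AB → offspring phenotypes: 1/2 A, 1/4 B, 1/4 AB.
Rh cross +/- × +/+ → 1 Rh+.
Independent loci: P(type B, Rh-positive) = 1/4 × 1 = 1/4.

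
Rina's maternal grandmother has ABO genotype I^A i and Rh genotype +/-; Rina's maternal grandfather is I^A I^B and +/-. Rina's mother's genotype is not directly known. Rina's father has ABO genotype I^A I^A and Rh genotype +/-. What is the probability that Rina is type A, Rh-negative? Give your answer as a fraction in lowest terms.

Rina's mother's ABO genotype from I^A i × I^A I^B: 1/4 I^A I^A, 1/4 I^A I^B, 1/4 I^A i, 1/4 I^B i.
Crossing each possibility with the father I^A I^A and summing P(type A): 1/4·1 + 1/4·1/2 + 1/4·1 + 1/4·1/2 = 3/4.
Similarly for Rh via the mother's Rh distribution: P(Rh-) = 1/4.
Independent loci: 3/4 × 1/4 = 3/16.

3/16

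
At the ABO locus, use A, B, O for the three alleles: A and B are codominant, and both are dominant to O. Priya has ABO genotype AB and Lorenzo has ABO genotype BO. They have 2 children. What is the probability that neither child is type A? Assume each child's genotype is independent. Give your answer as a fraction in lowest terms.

ABO cross AB × BO → 1/4 A, 1/2 B, 1/4 AB.
So P(type A) = 1/4 per child.
P(not type A) = 3/4 for one child; (3/4)^2 = 9/16.

9/16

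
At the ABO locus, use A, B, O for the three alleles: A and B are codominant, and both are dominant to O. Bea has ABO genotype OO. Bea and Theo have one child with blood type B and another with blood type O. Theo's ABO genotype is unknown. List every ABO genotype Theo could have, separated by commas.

BO

For each candidate genotype of Theo, check whether crossing it with OO can produce every observed child phenotype.
  AA → possible child types {A} ✗
  AB → possible child types {A, B} ✗
  AO → possible child types {O, A} ✗
  BB → possible child types {B} ✗
  BO → possible child types {O, B} ✓
  OO → possible child types {O} ✗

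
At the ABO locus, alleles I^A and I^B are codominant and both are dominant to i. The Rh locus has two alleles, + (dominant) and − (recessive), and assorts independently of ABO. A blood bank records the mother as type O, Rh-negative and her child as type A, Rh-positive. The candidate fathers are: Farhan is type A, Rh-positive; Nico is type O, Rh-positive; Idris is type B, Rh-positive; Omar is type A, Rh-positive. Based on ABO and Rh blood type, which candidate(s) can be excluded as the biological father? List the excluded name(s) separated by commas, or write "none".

Nico, Idris

A candidate is excluded only if no genotype consistent with his phenotype could produce a type A, Rh-positive child with a type O, Rh-negative mother.
Nico (type O, Rh+): no genotype consistent with that phenotype can produce a type-A Rh+ child with a type-O mother.
Idris (type B, Rh+): no genotype consistent with that phenotype can produce a type-A Rh+ child with a type-O mother.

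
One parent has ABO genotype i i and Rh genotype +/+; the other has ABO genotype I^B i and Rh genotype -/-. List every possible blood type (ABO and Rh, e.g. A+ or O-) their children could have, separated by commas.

Gametes from i i × I^B i give offspring ABO genotypes I^B i, i i, i.e. phenotypes O, B.
Rh cross +/+ × -/- → phenotypes Rh+.
Combining independently: O+, B+.

O+, B+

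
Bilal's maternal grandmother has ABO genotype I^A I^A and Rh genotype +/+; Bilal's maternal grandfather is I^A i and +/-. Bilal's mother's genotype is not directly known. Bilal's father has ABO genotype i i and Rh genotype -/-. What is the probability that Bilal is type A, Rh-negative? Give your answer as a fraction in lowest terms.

3/16

Bilal's mother's ABO genotype from I^A I^A × I^A i: 1/2 I^A I^A, 1/2 I^A i.
Crossing each possibility with the father i i and summing P(type A): 1/2·1 + 1/2·1/2 = 3/4.
Similarly for Rh via the mother's Rh distribution: P(Rh-) = 1/4.
Independent loci: 3/4 × 1/4 = 3/16.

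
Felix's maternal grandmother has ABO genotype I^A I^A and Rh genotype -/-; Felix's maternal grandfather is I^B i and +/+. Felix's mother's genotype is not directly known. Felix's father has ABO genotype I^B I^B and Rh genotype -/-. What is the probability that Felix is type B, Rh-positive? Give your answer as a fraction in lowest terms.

1/4

Felix's mother's ABO genotype from I^A I^A × I^B i: 1/2 I^A I^B, 1/2 I^A i.
Crossing each possibility with the father I^B I^B and summing P(type B): 1/2·1/2 + 1/2·1/2 = 1/2.
Similarly for Rh via the mother's Rh distribution: P(Rh+) = 1/2.
Independent loci: 1/2 × 1/2 = 1/4.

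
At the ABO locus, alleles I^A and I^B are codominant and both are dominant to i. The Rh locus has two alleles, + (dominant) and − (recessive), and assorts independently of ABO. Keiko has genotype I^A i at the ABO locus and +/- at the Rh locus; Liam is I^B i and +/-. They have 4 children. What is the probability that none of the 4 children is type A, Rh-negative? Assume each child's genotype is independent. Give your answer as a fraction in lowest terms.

50625/65536

ABO cross I^A i × I^B i → 1/4 O, 1/4 A, 1/4 B, 1/4 AB.
Rh cross +/- × +/- → 3/4 Rh+, 1/4 Rh-; so P(type A, Rh-negative) = 1/4 × 1/4 = 1/16 per child.
P(not type A, Rh-negative) = 15/16 for one child; (15/16)^4 = 50625/65536.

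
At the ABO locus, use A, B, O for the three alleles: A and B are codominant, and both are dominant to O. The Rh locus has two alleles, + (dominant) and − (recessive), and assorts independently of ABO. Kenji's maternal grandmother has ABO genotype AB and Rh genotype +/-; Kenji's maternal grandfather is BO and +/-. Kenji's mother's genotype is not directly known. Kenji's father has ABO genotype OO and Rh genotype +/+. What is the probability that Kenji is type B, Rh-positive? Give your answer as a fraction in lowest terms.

Kenji's mother's ABO genotype from AB × BO: 1/4 AB, 1/4 AO, 1/4 BB, 1/4 BO.
Crossing each possibility with the father OO and summing P(type B): 1/4·1/2 + 1/4·0 + 1/4·1 + 1/4·1/2 = 1/2.
Similarly for Rh via the mother's Rh distribution: P(Rh+) = 1.
Independent loci: 1/2 × 1 = 1/2.

1/2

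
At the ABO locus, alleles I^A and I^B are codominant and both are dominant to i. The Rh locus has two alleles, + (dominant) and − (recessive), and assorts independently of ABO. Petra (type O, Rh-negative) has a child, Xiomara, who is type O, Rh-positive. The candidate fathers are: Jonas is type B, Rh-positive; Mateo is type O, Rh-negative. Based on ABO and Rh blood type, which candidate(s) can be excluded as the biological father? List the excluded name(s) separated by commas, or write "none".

A candidate is excluded only if no genotype consistent with his phenotype could produce a type O, Rh-positive child with a type O, Rh-negative mother.
Mateo (type O, Rh-): no genotype consistent with that phenotype can produce a type-O Rh+ child with a type-O mother.

Mateo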